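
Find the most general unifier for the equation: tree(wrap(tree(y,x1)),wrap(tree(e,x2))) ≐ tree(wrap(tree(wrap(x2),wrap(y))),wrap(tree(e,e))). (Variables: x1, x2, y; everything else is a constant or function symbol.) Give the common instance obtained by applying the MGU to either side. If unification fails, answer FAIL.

Decompose tree/2: wrap(tree(y,x1)) ≐ wrap(tree(wrap(x2),wrap(y))),  wrap(tree(e,x2)) ≐ wrap(tree(e,e)).
Decompose wrap/1: tree(y,x1) ≐ tree(wrap(x2),wrap(y)).
Decompose tree/2: y ≐ wrap(x2),  x1 ≐ wrap(y).
Bind y := wrap(x2); substituting into the one remaining equation that mentions y gives: x1 ≐ wrap(wrap(x2)).
Bind x1 := wrap(wrap(x2)); no other remaining equation mentions x1.
Decompose wrap/1: tree(e,x2) ≐ tree(e,e).
Decompose tree/2: e ≐ e,  x2 ≐ e.
Delete trivial equation e ≐ e.
Bind x2 := e. Substituting into the earlier bindings gives y := wrap(e), x1 := wrap(wrap(e)).
Applying the MGU to either side gives tree(wrap(tree(wrap(e),wrap(wrap(e)))),wrap(tree(e,e))).

tree(wrap(tree(wrap(e),wrap(wrap(e)))),wrap(tree(e,e)))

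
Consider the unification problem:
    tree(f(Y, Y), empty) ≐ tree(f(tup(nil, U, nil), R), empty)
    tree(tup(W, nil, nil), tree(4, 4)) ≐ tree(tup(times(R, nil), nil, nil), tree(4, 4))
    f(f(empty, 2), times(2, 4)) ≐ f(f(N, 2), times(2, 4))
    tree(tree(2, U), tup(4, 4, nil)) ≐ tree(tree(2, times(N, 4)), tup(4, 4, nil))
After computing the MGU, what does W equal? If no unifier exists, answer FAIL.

times(tup(nil, times(empty, 4), nil), nil)

Decompose tree/2: f(Y, Y) ≐ f(tup(nil, U, nil), R),  empty ≐ empty.
Decompose f/2: Y ≐ tup(nil, U, nil),  Y ≐ R.
Bind Y := tup(nil, U, nil); substituting into the one remaining equation that mentions Y gives: tup(nil, U, nil) ≐ R.
Bind R := tup(nil, U, nil); substituting into the one remaining equation that mentions R gives: tree(tup(W, nil, nil), tree(4, 4)) ≐ tree(tup(times(tup(nil, U, nil), nil), nil, nil), tree(4, 4)).
Delete trivial equation empty ≐ empty.
Decompose tree/2: tup(W, nil, nil) ≐ tup(times(tup(nil, U, nil), nil), nil, nil),  tree(4, 4) ≐ tree(4, 4).
Decompose tup/3: W ≐ times(tup(nil, U, nil), nil),  nil ≐ nil,  nil ≐ nil.
Bind W := times(tup(nil, U, nil), nil); no other remaining equation mentions W.
Delete trivial equation nil ≐ nil.
Delete trivial equation nil ≐ nil.
Delete trivial equation tree(4, 4) ≐ tree(4, 4).
Decompose f/2: f(empty, 2) ≐ f(N, 2),  times(2, 4) ≐ times(2, 4).
Decompose f/2: empty ≐ N,  2 ≐ 2.
Bind N := empty; substituting into the one remaining equation that mentions N gives: tree(tree(2, U), tup(4, 4, nil)) ≐ tree(tree(2, times(empty, 4)), tup(4, 4, nil)).
Delete trivial equation 2 ≐ 2.
Delete trivial equation times(2, 4) ≐ times(2, 4).
Decompose tree/2: tree(2, U) ≐ tree(2, times(empty, 4)),  tup(4, 4, nil) ≐ tup(4, 4, nil).
Decompose tree/2: 2 ≐ 2,  U ≐ times(empty, 4).
Delete trivial equation 2 ≐ 2.
Bind U := times(empty, 4); no other remaining equation mentions U. Substituting into the earlier bindings gives Y := tup(nil, times(empty, 4), nil), R := tup(nil, times(empty, 4), nil), W := times(tup(nil, times(empty, 4), nil), nil).
Delete trivial equation tup(4, 4, nil) ≐ tup(4, 4, nil).
MGU = { Y -> tup(nil, times(empty, 4), nil), R -> tup(nil, times(empty, 4), nil), W -> times(tup(nil, times(empty, 4), nil), nil), N -> empty, U -> times(empty, 4) }, so W -> times(tup(nil, times(empty, 4), nil), nil).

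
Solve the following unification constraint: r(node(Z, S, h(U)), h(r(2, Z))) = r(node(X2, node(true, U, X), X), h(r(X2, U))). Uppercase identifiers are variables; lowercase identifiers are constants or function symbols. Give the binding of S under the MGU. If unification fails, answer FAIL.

Decompose r/2: node(Z, S, h(U)) = node(X2, node(true, U, X), X),  h(r(2, Z)) = h(r(X2, U)).
Decompose node/3: Z = X2,  S = node(true, U, X),  h(U) = X.
Bind Z := X2; substituting into the one remaining equation that mentions Z gives: h(r(2, X2)) = h(r(X2, U)).
Bind S := node(true, U, X); no other remaining equation mentions S.
Bind X := h(U); no other remaining equation mentions X. Substituting into the earlier binding gives S := node(true, U, h(U)).
Decompose h/1: r(2, X2) = r(X2, U).
Decompose r/2: 2 = X2,  X2 = U.
Bind X2 := 2; substituting into the remaining equation gives: 2 = U. Substituting into the earlier binding gives Z := 2.
Bind U := 2. Substituting into the earlier bindings gives S := node(true, 2, h(2)), X := h(2).
MGU = { Z := 2, S := node(true, 2, h(2)), X := h(2), X2 := 2, U := 2 }, so S := node(true, 2, h(2)).

node(true, 2, h(2))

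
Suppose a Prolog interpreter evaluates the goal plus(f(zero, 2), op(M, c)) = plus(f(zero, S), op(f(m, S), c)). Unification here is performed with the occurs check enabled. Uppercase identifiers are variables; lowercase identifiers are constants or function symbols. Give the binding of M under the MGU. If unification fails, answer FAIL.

f(m, 2)

Decompose plus/2: f(zero, 2) = f(zero, S),  op(M, c) = op(f(m, S), c).
Decompose f/2: zero = zero,  2 = S.
Delete trivial equation zero = zero.
Bind S := 2; substituting into the remaining equation gives: op(M, c) = op(f(m, 2), c).
Decompose op/2: M = f(m, 2),  c = c.
Bind M := f(m, 2); no other remaining equation mentions M.
Delete trivial equation c = c.
MGU = { S -> 2, M -> f(m, 2) }, so M -> f(m, 2).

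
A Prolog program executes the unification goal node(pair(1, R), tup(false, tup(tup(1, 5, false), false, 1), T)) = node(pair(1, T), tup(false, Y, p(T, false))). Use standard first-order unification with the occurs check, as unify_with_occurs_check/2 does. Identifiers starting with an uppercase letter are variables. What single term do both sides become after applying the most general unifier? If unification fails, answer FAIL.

FAIL

Decompose node/2: pair(1, R) = pair(1, T),  tup(false, tup(tup(1, 5, false), false, 1), T) = tup(false, Y, p(T, false)).
Decompose pair/2: 1 = 1,  R = T.
Delete trivial equation 1 = 1.
Bind R := T; no other remaining equation mentions R.
Decompose tup/3: false = false,  tup(tup(1, 5, false), false, 1) = Y,  T = p(T, false).
Delete trivial equation false = false.
Bind Y := tup(tup(1, 5, false), false, 1); no other remaining equation mentions Y.
Occurs check fails: T occurs in p(T, false); the equation T = p(T, false) has no finite solution.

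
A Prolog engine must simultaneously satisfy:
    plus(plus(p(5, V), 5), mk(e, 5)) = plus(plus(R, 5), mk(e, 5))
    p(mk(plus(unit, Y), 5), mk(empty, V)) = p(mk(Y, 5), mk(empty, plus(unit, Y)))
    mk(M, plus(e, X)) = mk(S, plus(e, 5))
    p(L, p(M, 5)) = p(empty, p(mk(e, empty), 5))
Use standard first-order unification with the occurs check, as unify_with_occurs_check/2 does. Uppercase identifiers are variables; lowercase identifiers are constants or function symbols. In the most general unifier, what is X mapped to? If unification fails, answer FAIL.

Decompose plus/2: plus(p(5, V), 5) = plus(R, 5),  mk(e, 5) = mk(e, 5).
Decompose plus/2: p(5, V) = R,  5 = 5.
Bind R := p(5, V); no other remaining equation mentions R.
Delete trivial equation 5 = 5.
Delete trivial equation mk(e, 5) = mk(e, 5).
Decompose p/2: mk(plus(unit, Y), 5) = mk(Y, 5),  mk(empty, V) = mk(empty, plus(unit, Y)).
Decompose mk/2: plus(unit, Y) = Y,  5 = 5.
Occurs check fails: Y occurs in plus(unit, Y); the equation Y = plus(unit, Y) has no finite solution.

FAIL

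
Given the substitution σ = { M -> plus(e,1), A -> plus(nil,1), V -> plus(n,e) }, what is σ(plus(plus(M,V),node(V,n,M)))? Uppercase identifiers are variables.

Replace each occurrence of M with plus(e,1).
Replace each occurrence of V with plus(n,e).
Result: plus(plus(plus(e,1),plus(n,e)),node(plus(n,e),n,plus(e,1))).

plus(plus(plus(e,1),plus(n,e)),node(plus(n,e),n,plus(e,1)))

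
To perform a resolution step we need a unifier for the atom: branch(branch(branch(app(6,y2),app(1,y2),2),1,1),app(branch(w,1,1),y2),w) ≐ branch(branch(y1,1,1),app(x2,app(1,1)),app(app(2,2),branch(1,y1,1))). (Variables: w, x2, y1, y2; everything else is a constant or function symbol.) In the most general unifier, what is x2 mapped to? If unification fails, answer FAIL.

Decompose branch/3: branch(branch(app(6,y2),app(1,y2),2),1,1) ≐ branch(y1,1,1),  app(branch(w,1,1),y2) ≐ app(x2,app(1,1)),  w ≐ app(app(2,2),branch(1,y1,1)).
Decompose branch/3: branch(app(6,y2),app(1,y2),2) ≐ y1,  1 ≐ 1,  1 ≐ 1.
Bind y1 := branch(app(6,y2),app(1,y2),2); substituting into the one remaining equation that mentions y1 gives: w ≐ app(app(2,2),branch(1,branch(app(6,y2),app(1,y2),2),1)).
Delete trivial equation 1 ≐ 1.
Delete trivial equation 1 ≐ 1.
Decompose app/2: branch(w,1,1) ≐ x2,  y2 ≐ app(1,1).
Bind x2 := branch(w,1,1); no other remaining equation mentions x2.
Bind y2 := app(1,1); substituting into the remaining equation gives: w ≐ app(app(2,2),branch(1,branch(app(6,app(1,1)),app(1,app(1,1)),2),1)). Substituting into the earlier binding gives y1 := branch(app(6,app(1,1)),app(1,app(1,1)),2).
Bind w := app(app(2,2),branch(1,branch(app(6,app(1,1)),app(1,app(1,1)),2),1)). Substituting into the earlier binding gives x2 := branch(app(app(2,2),branch(1,branch(app(6,app(1,1)),app(1,app(1,1)),2),1)),1,1).
MGU = { y1 := branch(app(6,app(1,1)),app(1,app(1,1)),2), x2 := branch(app(app(2,2),branch(1,branch(app(6,app(1,1)),app(1,app(1,1)),2),1)),1,1), y2 := app(1,1), w := app(app(2,2),branch(1,branch(app(6,app(1,1)),app(1,app(1,1)),2),1)) }, so x2 := branch(app(app(2,2),branch(1,branch(app(6,app(1,1)),app(1,app(1,1)),2),1)),1,1).

branch(app(app(2,2),branch(1,branch(app(6,app(1,1)),app(1,app(1,1)),2),1)),1,1)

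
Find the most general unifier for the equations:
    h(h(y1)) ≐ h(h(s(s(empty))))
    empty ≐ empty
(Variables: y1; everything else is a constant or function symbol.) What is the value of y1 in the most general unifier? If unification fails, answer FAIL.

Decompose h/1: h(y1) ≐ h(s(s(empty))).
Decompose h/1: y1 ≐ s(s(empty)).
Bind y1 := s(s(empty)); no other remaining equation mentions y1.
Delete trivial equation empty ≐ empty.
MGU = { y1 -> s(s(empty)) }, so y1 -> s(s(empty)).

s(s(empty))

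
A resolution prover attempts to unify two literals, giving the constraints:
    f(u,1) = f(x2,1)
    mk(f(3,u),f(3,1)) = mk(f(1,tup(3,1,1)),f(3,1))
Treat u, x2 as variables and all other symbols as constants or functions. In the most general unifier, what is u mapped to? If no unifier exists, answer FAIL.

FAIL

Decompose f/2: u = x2,  1 = 1.
Bind u := x2; substituting into the one remaining equation that mentions u gives: mk(f(3,x2),f(3,1)) = mk(f(1,tup(3,1,1)),f(3,1)).
Delete trivial equation 1 = 1.
Decompose mk/2: f(3,x2) = f(1,tup(3,1,1)),  f(3,1) = f(3,1).
Decompose f/2: 3 = 1,  x2 = tup(3,1,1).
Clash: constants 3 and 1 differ; no unifier exists.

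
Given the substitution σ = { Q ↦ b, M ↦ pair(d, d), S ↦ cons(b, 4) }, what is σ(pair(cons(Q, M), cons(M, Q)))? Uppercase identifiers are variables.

Replace each occurrence of Q with b.
Replace each occurrence of M with pair(d, d).
Result: pair(cons(b, pair(d, d)), cons(pair(d, d), b)).

pair(cons(b, pair(d, d)), cons(pair(d, d), b))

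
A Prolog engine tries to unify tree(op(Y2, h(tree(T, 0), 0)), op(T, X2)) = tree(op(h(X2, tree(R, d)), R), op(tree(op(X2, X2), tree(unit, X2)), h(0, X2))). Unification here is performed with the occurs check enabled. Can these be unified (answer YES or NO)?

Decompose tree/2: op(Y2, h(tree(T, 0), 0)) = op(h(X2, tree(R, d)), R),  op(T, X2) = op(tree(op(X2, X2), tree(unit, X2)), h(0, X2)).
Decompose op/2: Y2 = h(X2, tree(R, d)),  h(tree(T, 0), 0) = R.
Bind Y2 := h(X2, tree(R, d)); no other remaining equation mentions Y2.
Bind R := h(tree(T, 0), 0); no other remaining equation mentions R. Substituting into the earlier binding gives Y2 := h(X2, tree(h(tree(T, 0), 0), d)).
Decompose op/2: T = tree(op(X2, X2), tree(unit, X2)),  X2 = h(0, X2).
Bind T := tree(op(X2, X2), tree(unit, X2)); no other remaining equation mentions T. Substituting into the earlier bindings gives Y2 := h(X2, tree(h(tree(tree(op(X2, X2), tree(unit, X2)), 0), 0), d)), R := h(tree(tree(op(X2, X2), tree(unit, X2)), 0), 0).
Occurs check fails: X2 occurs in h(0, X2); the equation X2 = h(0, X2) has no finite solution.

NO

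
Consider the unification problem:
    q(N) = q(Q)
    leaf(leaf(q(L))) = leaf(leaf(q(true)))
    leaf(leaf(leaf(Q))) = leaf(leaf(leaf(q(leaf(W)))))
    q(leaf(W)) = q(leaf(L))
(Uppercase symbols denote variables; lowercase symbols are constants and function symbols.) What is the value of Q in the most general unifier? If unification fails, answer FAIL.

Decompose q/1: N = Q.
Bind N := Q; no other remaining equation mentions N.
Decompose leaf/1: leaf(q(L)) = leaf(q(true)).
Decompose leaf/1: q(L) = q(true).
Decompose q/1: L = true.
Bind L := true; substituting into the one remaining equation that mentions L gives: q(leaf(W)) = q(leaf(true)).
Decompose leaf/1: leaf(leaf(Q)) = leaf(leaf(q(leaf(W)))).
Decompose leaf/1: leaf(Q) = leaf(q(leaf(W))).
Decompose leaf/1: Q = q(leaf(W)).
Bind Q := q(leaf(W)); no other remaining equation mentions Q. Substituting into the earlier binding gives N := q(leaf(W)).
Decompose q/1: leaf(W) = leaf(true).
Decompose leaf/1: W = true.
Bind W := true. Substituting into the earlier bindings gives N := q(leaf(true)), Q := q(leaf(true)).
MGU = { N := q(leaf(true)), L := true, Q := q(leaf(true)), W := true }, so Q := q(leaf(true)).

q(leaf(true))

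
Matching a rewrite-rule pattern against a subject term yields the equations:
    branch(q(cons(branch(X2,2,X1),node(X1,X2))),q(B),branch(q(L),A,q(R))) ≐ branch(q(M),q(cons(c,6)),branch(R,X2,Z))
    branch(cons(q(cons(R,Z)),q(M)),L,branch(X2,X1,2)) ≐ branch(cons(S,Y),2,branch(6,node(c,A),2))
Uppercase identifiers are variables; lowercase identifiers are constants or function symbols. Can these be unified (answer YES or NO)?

YES

Decompose branch/3: q(cons(branch(X2,2,X1),node(X1,X2))) ≐ q(M),  q(B) ≐ q(cons(c,6)),  branch(q(L),A,q(R)) ≐ branch(R,X2,Z).
Decompose q/1: cons(branch(X2,2,X1),node(X1,X2)) ≐ M.
Bind M := cons(branch(X2,2,X1),node(X1,X2)); substituting into the one remaining equation that mentions M gives: branch(cons(q(cons(R,Z)),q(cons(branch(X2,2,X1),node(X1,X2)))),L,branch(X2,X1,2)) ≐ branch(cons(S,Y),2,branch(6,node(c,A),2)).
Decompose q/1: B ≐ cons(c,6).
Bind B := cons(c,6); no other remaining equation mentions B.
Decompose branch/3: q(L) ≐ R,  A ≐ X2,  q(R) ≐ Z.
Bind R := q(L); substituting into the 2 remaining equations that mention R gives: q(q(L)) ≐ Z,  branch(cons(q(cons(q(L),Z)),q(cons(branch(X2,2,X1),node(X1,X2)))),L,branch(X2,X1,2)) ≐ branch(cons(S,Y),2,branch(6,node(c,A),2)).
Bind A := X2; substituting into the one remaining equation that mentions A gives: branch(cons(q(cons(q(L),Z)),q(cons(branch(X2,2,X1),node(X1,X2)))),L,branch(X2,X1,2)) ≐ branch(cons(S,Y),2,branch(6,node(c,X2),2)).
Bind Z := q(q(L)); substituting into the remaining equation gives: branch(cons(q(cons(q(L),q(q(L)))),q(cons(branch(X2,2,X1),node(X1,X2)))),L,branch(X2,X1,2)) ≐ branch(cons(S,Y),2,branch(6,node(c,X2),2)).
Decompose branch/3: cons(q(cons(q(L),q(q(L)))),q(cons(branch(X2,2,X1),node(X1,X2)))) ≐ cons(S,Y),  L ≐ 2,  branch(X2,X1,2) ≐ branch(6,node(c,X2),2).
Decompose cons/2: q(cons(q(L),q(q(L)))) ≐ S,  q(cons(branch(X2,2,X1),node(X1,X2))) ≐ Y.
Bind S := q(cons(q(L),q(q(L)))); no other remaining equation mentions S.
Bind Y := q(cons(branch(X2,2,X1),node(X1,X2))); no other remaining equation mentions Y.
Bind L := 2; no other remaining equation mentions L. Substituting into the earlier bindings gives R := q(2), Z := q(q(2)), S := q(cons(q(2),q(q(2)))).
Decompose branch/3: X2 ≐ 6,  X1 ≐ node(c,X2),  2 ≐ 2.
Bind X2 := 6; substituting into the one remaining equation that mentions X2 gives: X1 ≐ node(c,6). Substituting into the earlier bindings gives M := cons(branch(6,2,X1),node(X1,6)), A := 6, Y := q(cons(branch(6,2,X1),node(X1,6))).
Bind X1 := node(c,6); no other remaining equation mentions X1. Substituting into the earlier bindings gives M := cons(branch(6,2,node(c,6)),node(node(c,6),6)), Y := q(cons(branch(6,2,node(c,6)),node(node(c,6),6))).
Delete trivial equation 2 ≐ 2.
No equations remain and no clash or occurs-check failure arose, so a unifier exists.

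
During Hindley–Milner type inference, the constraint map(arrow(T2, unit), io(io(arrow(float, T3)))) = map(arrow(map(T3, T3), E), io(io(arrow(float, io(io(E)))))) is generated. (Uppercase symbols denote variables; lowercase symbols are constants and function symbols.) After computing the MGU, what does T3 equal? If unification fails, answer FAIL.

io(io(unit))

Decompose map/2: arrow(T2, unit) = arrow(map(T3, T3), E),  io(io(arrow(float, T3))) = io(io(arrow(float, io(io(E))))).
Decompose arrow/2: T2 = map(T3, T3),  unit = E.
Bind T2 := map(T3, T3); no other remaining equation mentions T2.
Bind E := unit; substituting into the remaining equation gives: io(io(arrow(float, T3))) = io(io(arrow(float, io(io(unit))))).
Decompose io/1: io(arrow(float, T3)) = io(arrow(float, io(io(unit)))).
Decompose io/1: arrow(float, T3) = arrow(float, io(io(unit))).
Decompose arrow/2: float = float,  T3 = io(io(unit)).
Delete trivial equation float = float.
Bind T3 := io(io(unit)). Substituting into the earlier binding gives T2 := map(io(io(unit)), io(io(unit))).
MGU = { T2 := map(io(io(unit)), io(io(unit))), E := unit, T3 := io(io(unit)) }, so T3 := io(io(unit)).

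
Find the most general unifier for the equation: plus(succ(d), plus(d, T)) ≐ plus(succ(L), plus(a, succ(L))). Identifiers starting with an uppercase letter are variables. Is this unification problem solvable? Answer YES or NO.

Decompose plus/2: succ(d) ≐ succ(L),  plus(d, T) ≐ plus(a, succ(L)).
Decompose succ/1: d ≐ L.
Bind L := d; substituting into the remaining equation gives: plus(d, T) ≐ plus(a, succ(d)).
Decompose plus/2: d ≐ a,  T ≐ succ(d).
Clash: constants d and a differ; no unifier exists.

NO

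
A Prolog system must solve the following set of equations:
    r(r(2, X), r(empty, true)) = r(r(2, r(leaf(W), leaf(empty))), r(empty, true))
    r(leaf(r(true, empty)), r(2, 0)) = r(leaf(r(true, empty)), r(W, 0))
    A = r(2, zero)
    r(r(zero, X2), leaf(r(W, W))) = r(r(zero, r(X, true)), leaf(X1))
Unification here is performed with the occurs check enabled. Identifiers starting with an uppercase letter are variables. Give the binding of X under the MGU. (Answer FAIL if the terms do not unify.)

r(leaf(2), leaf(empty))

Decompose r/2: r(2, X) = r(2, r(leaf(W), leaf(empty))),  r(empty, true) = r(empty, true).
Decompose r/2: 2 = 2,  X = r(leaf(W), leaf(empty)).
Delete trivial equation 2 = 2.
Bind X := r(leaf(W), leaf(empty)); substituting into the one remaining equation that mentions X gives: r(r(zero, X2), leaf(r(W, W))) = r(r(zero, r(r(leaf(W), leaf(empty)), true)), leaf(X1)).
Delete trivial equation r(empty, true) = r(empty, true).
Decompose r/2: leaf(r(true, empty)) = leaf(r(true, empty)),  r(2, 0) = r(W, 0).
Delete trivial equation leaf(r(true, empty)) = leaf(r(true, empty)).
Decompose r/2: 2 = W,  0 = 0.
Bind W := 2; substituting into the one remaining equation that mentions W gives: r(r(zero, X2), leaf(r(2, 2))) = r(r(zero, r(r(leaf(2), leaf(empty)), true)), leaf(X1)). Substituting into the earlier binding gives X := r(leaf(2), leaf(empty)).
Delete trivial equation 0 = 0.
Bind A := r(2, zero); no other remaining equation mentions A.
Decompose r/2: r(zero, X2) = r(zero, r(r(leaf(2), leaf(empty)), true)),  leaf(r(2, 2)) = leaf(X1).
Decompose r/2: zero = zero,  X2 = r(r(leaf(2), leaf(empty)), true).
Delete trivial equation zero = zero.
Bind X2 := r(r(leaf(2), leaf(empty)), true); no other remaining equation mentions X2.
Decompose leaf/1: r(2, 2) = X1.
Bind X1 := r(2, 2).
MGU = { X = r(leaf(2), leaf(empty)), W = 2, A = r(2, zero), X2 = r(r(leaf(2), leaf(empty)), true), X1 = r(2, 2) }, so X = r(leaf(2), leaf(empty)).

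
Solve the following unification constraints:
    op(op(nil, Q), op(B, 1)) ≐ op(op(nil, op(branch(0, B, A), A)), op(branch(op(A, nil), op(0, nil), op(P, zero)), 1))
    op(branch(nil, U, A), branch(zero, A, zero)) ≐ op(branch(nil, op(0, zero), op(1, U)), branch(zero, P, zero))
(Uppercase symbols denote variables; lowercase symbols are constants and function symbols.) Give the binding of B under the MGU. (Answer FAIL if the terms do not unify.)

branch(op(op(1, op(0, zero)), nil), op(0, nil), op(op(1, op(0, zero)), zero))

Decompose op/2: op(nil, Q) ≐ op(nil, op(branch(0, B, A), A)),  op(B, 1) ≐ op(branch(op(A, nil), op(0, nil), op(P, zero)), 1).
Decompose op/2: nil ≐ nil,  Q ≐ op(branch(0, B, A), A).
Delete trivial equation nil ≐ nil.
Bind Q := op(branch(0, B, A), A); no other remaining equation mentions Q.
Decompose op/2: B ≐ branch(op(A, nil), op(0, nil), op(P, zero)),  1 ≐ 1.
Bind B := branch(op(A, nil), op(0, nil), op(P, zero)); no other remaining equation mentions B. Substituting into the earlier binding gives Q := op(branch(0, branch(op(A, nil), op(0, nil), op(P, zero)), A), A).
Delete trivial equation 1 ≐ 1.
Decompose op/2: branch(nil, U, A) ≐ branch(nil, op(0, zero), op(1, U)),  branch(zero, A, zero) ≐ branch(zero, P, zero).
Decompose branch/3: nil ≐ nil,  U ≐ op(0, zero),  A ≐ op(1, U).
Delete trivial equation nil ≐ nil.
Bind U := op(0, zero); substituting into the one remaining equation that mentions U gives: A ≐ op(1, op(0, zero)).
Bind A := op(1, op(0, zero)); substituting into the remaining equation gives: branch(zero, op(1, op(0, zero)), zero) ≐ branch(zero, P, zero). Substituting into the earlier bindings gives Q := op(branch(0, branch(op(op(1, op(0, zero)), nil), op(0, nil), op(P, zero)), op(1, op(0, zero))), op(1, op(0, zero))), B := branch(op(op(1, op(0, zero)), nil), op(0, nil), op(P, zero)).
Decompose branch/3: zero ≐ zero,  op(1, op(0, zero)) ≐ P,  zero ≐ zero.
Delete trivial equation zero ≐ zero.
Bind P := op(1, op(0, zero)); no other remaining equation mentions P. Substituting into the earlier bindings gives Q := op(branch(0, branch(op(op(1, op(0, zero)), nil), op(0, nil), op(op(1, op(0, zero)), zero)), op(1, op(0, zero))), op(1, op(0, zero))), B := branch(op(op(1, op(0, zero)), nil), op(0, nil), op(op(1, op(0, zero)), zero)).
Delete trivial equation zero ≐ zero.
MGU = { Q -> op(branch(0, branch(op(op(1, op(0, zero)), nil), op(0, nil), op(op(1, op(0, zero)), zero)), op(1, op(0, zero))), op(1, op(0, zero))), B -> branch(op(op(1, op(0, zero)), nil), op(0, nil), op(op(1, op(0, zero)), zero)), U -> op(0, zero), A -> op(1, op(0, zero)), P -> op(1, op(0, zero)) }, so B -> branch(op(op(1, op(0, zero)), nil), op(0, nil), op(op(1, op(0, zero)), zero)).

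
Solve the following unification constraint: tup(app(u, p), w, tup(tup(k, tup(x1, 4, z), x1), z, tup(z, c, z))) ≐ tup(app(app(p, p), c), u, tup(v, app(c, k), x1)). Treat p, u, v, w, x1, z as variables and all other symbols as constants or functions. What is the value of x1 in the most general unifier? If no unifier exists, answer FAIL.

tup(app(c, k), c, app(c, k))

Decompose tup/3: app(u, p) ≐ app(app(p, p), c),  w ≐ u,  tup(tup(k, tup(x1, 4, z), x1), z, tup(z, c, z)) ≐ tup(v, app(c, k), x1).
Decompose app/2: u ≐ app(p, p),  p ≐ c.
Bind u := app(p, p); substituting into the one remaining equation that mentions u gives: w ≐ app(p, p).
Bind p := c; substituting into the one remaining equation that mentions p gives: w ≐ app(c, c). Substituting into the earlier binding gives u := app(c, c).
Bind w := app(c, c); no other remaining equation mentions w.
Decompose tup/3: tup(k, tup(x1, 4, z), x1) ≐ v,  z ≐ app(c, k),  tup(z, c, z) ≐ x1.
Bind v := tup(k, tup(x1, 4, z), x1); no other remaining equation mentions v.
Bind z := app(c, k); substituting into the remaining equation gives: tup(app(c, k), c, app(c, k)) ≐ x1. Substituting into the earlier binding gives v := tup(k, tup(x1, 4, app(c, k)), x1).
Bind x1 := tup(app(c, k), c, app(c, k)). Substituting into the earlier binding gives v := tup(k, tup(tup(app(c, k), c, app(c, k)), 4, app(c, k)), tup(app(c, k), c, app(c, k))).
MGU = { u ↦ app(c, c), p ↦ c, w ↦ app(c, c), v ↦ tup(k, tup(tup(app(c, k), c, app(c, k)), 4, app(c, k)), tup(app(c, k), c, app(c, k))), z ↦ app(c, k), x1 ↦ tup(app(c, k), c, app(c, k)) }, so x1 ↦ tup(app(c, k), c, app(c, k)).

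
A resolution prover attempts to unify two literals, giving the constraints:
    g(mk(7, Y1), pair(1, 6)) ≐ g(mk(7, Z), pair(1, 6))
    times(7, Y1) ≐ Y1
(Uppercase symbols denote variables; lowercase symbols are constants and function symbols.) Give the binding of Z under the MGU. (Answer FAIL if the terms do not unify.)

FAIL

Decompose g/2: mk(7, Y1) ≐ mk(7, Z),  pair(1, 6) ≐ pair(1, 6).
Decompose mk/2: 7 ≐ 7,  Y1 ≐ Z.
Delete trivial equation 7 ≐ 7.
Bind Y1 := Z; substituting into the one remaining equation that mentions Y1 gives: times(7, Z) ≐ Z.
Delete trivial equation pair(1, 6) ≐ pair(1, 6).
Occurs check fails: Z occurs in times(7, Z); the equation Z ≐ times(7, Z) has no finite solution.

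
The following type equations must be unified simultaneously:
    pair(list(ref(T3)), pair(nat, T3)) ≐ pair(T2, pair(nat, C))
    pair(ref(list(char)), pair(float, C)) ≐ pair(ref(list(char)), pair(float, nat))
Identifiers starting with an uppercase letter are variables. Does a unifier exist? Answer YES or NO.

Decompose pair/2: list(ref(T3)) ≐ T2,  pair(nat, T3) ≐ pair(nat, C).
Bind T2 := list(ref(T3)); no other remaining equation mentions T2.
Decompose pair/2: nat ≐ nat,  T3 ≐ C.
Delete trivial equation nat ≐ nat.
Bind T3 := C; no other remaining equation mentions T3. Substituting into the earlier binding gives T2 := list(ref(C)).
Decompose pair/2: ref(list(char)) ≐ ref(list(char)),  pair(float, C) ≐ pair(float, nat).
Delete trivial equation ref(list(char)) ≐ ref(list(char)).
Decompose pair/2: float ≐ float,  C ≐ nat.
Delete trivial equation float ≐ float.
Bind C := nat. Substituting into the earlier bindings gives T2 := list(ref(nat)), T3 := nat.
No equations remain and no clash or occurs-check failure arose, so a unifier exists.

YES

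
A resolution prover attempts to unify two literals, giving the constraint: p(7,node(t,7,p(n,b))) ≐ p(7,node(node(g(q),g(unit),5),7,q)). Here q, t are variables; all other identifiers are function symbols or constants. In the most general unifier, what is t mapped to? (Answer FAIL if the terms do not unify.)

node(g(p(n,b)),g(unit),5)

Decompose p/2: 7 ≐ 7,  node(t,7,p(n,b)) ≐ node(node(g(q),g(unit),5),7,q).
Delete trivial equation 7 ≐ 7.
Decompose node/3: t ≐ node(g(q),g(unit),5),  7 ≐ 7,  p(n,b) ≐ q.
Bind t := node(g(q),g(unit),5); no other remaining equation mentions t.
Delete trivial equation 7 ≐ 7.
Bind q := p(n,b). Substituting into the earlier binding gives t := node(g(p(n,b)),g(unit),5).
MGU = { t ↦ node(g(p(n,b)),g(unit),5), q ↦ p(n,b) }, so t ↦ node(g(p(n,b)),g(unit),5).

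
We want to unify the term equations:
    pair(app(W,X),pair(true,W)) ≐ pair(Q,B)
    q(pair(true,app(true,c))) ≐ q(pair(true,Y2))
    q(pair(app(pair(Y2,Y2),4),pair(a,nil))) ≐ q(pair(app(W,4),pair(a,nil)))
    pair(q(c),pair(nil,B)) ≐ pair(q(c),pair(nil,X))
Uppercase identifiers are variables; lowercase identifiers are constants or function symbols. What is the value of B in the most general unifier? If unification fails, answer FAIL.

Decompose pair/2: app(W,X) ≐ Q,  pair(true,W) ≐ B.
Bind Q := app(W,X); no other remaining equation mentions Q.
Bind B := pair(true,W); substituting into the one remaining equation that mentions B gives: pair(q(c),pair(nil,pair(true,W))) ≐ pair(q(c),pair(nil,X)).
Decompose q/1: pair(true,app(true,c)) ≐ pair(true,Y2).
Decompose pair/2: true ≐ true,  app(true,c) ≐ Y2.
Delete trivial equation true ≐ true.
Bind Y2 := app(true,c); substituting into the one remaining equation that mentions Y2 gives: q(pair(app(pair(app(true,c),app(true,c)),4),pair(a,nil))) ≐ q(pair(app(W,4),pair(a,nil))).
Decompose q/1: pair(app(pair(app(true,c),app(true,c)),4),pair(a,nil)) ≐ pair(app(W,4),pair(a,nil)).
Decompose pair/2: app(pair(app(true,c),app(true,c)),4) ≐ app(W,4),  pair(a,nil) ≐ pair(a,nil).
Decompose app/2: pair(app(true,c),app(true,c)) ≐ W,  4 ≐ 4.
Bind W := pair(app(true,c),app(true,c)); substituting into the one remaining equation that mentions W gives: pair(q(c),pair(nil,pair(true,pair(app(true,c),app(true,c))))) ≐ pair(q(c),pair(nil,X)). Substituting into the earlier bindings gives Q := app(pair(app(true,c),app(true,c)),X), B := pair(true,pair(app(true,c),app(true,c))).
Delete trivial equation 4 ≐ 4.
Delete trivial equation pair(a,nil) ≐ pair(a,nil).
Decompose pair/2: q(c) ≐ q(c),  pair(nil,pair(true,pair(app(true,c),app(true,c)))) ≐ pair(nil,X).
Delete trivial equation q(c) ≐ q(c).
Decompose pair/2: nil ≐ nil,  pair(true,pair(app(true,c),app(true,c))) ≐ X.
Delete trivial equation nil ≐ nil.
Bind X := pair(true,pair(app(true,c),app(true,c))). Substituting into the earlier binding gives Q := app(pair(app(true,c),app(true,c)),pair(true,pair(app(true,c),app(true,c)))).
MGU = { Q ↦ app(pair(app(true,c),app(true,c)),pair(true,pair(app(true,c),app(true,c)))), B ↦ pair(true,pair(app(true,c),app(true,c))), Y2 ↦ app(true,c), W ↦ pair(app(true,c),app(true,c)), X ↦ pair(true,pair(app(true,c),app(true,c))) }, so B ↦ pair(true,pair(app(true,c),app(true,c))).

pair(true,pair(app(true,c),app(true,c)))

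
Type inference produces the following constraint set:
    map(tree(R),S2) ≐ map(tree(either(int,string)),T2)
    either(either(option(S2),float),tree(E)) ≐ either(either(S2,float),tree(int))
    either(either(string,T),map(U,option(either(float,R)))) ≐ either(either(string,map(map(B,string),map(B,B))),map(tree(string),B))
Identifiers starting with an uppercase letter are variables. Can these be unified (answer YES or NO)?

Decompose map/2: tree(R) ≐ tree(either(int,string)),  S2 ≐ T2.
Decompose tree/1: R ≐ either(int,string).
Bind R := either(int,string); substituting into the one remaining equation that mentions R gives: either(either(string,T),map(U,option(either(float,either(int,string))))) ≐ either(either(string,map(map(B,string),map(B,B))),map(tree(string),B)).
Bind S2 := T2; substituting into the one remaining equation that mentions S2 gives: either(either(option(T2),float),tree(E)) ≐ either(either(T2,float),tree(int)).
Decompose either/2: either(option(T2),float) ≐ either(T2,float),  tree(E) ≐ tree(int).
Decompose either/2: option(T2) ≐ T2,  float ≐ float.
Occurs check fails: T2 occurs in option(T2); the equation T2 ≐ option(T2) has no finite solution.

NO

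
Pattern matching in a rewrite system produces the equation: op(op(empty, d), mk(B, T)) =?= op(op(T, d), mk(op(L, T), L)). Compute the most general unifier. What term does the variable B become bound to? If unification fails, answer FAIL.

Decompose op/2: op(empty, d) =?= op(T, d),  mk(B, T) =?= mk(op(L, T), L).
Decompose op/2: empty =?= T,  d =?= d.
Bind T := empty; substituting into the one remaining equation that mentions T gives: mk(B, empty) =?= mk(op(L, empty), L).
Delete trivial equation d =?= d.
Decompose mk/2: B =?= op(L, empty),  empty =?= L.
Bind B := op(L, empty); no other remaining equation mentions B.
Bind L := empty. Substituting into the earlier binding gives B := op(empty, empty).
MGU = { T := empty, B := op(empty, empty), L := empty }, so B := op(empty, empty).

op(empty, empty)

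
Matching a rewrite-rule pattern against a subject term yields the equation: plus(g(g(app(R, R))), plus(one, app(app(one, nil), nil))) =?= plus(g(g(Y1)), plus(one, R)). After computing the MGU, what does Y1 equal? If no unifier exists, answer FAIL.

Decompose plus/2: g(g(app(R, R))) =?= g(g(Y1)),  plus(one, app(app(one, nil), nil)) =?= plus(one, R).
Decompose g/1: g(app(R, R)) =?= g(Y1).
Decompose g/1: app(R, R) =?= Y1.
Bind Y1 := app(R, R); no other remaining equation mentions Y1.
Decompose plus/2: one =?= one,  app(app(one, nil), nil) =?= R.
Delete trivial equation one =?= one.
Bind R := app(app(one, nil), nil). Substituting into the earlier binding gives Y1 := app(app(app(one, nil), nil), app(app(one, nil), nil)).
MGU = { Y1 := app(app(app(one, nil), nil), app(app(one, nil), nil)), R := app(app(one, nil), nil) }, so Y1 := app(app(app(one, nil), nil), app(app(one, nil), nil)).

app(app(app(one, nil), nil), app(app(one, nil), nil))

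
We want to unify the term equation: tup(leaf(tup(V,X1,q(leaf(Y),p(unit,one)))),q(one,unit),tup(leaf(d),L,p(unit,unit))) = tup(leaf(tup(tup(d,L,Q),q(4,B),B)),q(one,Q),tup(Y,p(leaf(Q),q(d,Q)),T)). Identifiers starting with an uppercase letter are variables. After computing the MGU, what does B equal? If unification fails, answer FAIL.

q(leaf(leaf(d)),p(unit,one))

Decompose tup/3: leaf(tup(V,X1,q(leaf(Y),p(unit,one)))) = leaf(tup(tup(d,L,Q),q(4,B),B)),  q(one,unit) = q(one,Q),  tup(leaf(d),L,p(unit,unit)) = tup(Y,p(leaf(Q),q(d,Q)),T).
Decompose leaf/1: tup(V,X1,q(leaf(Y),p(unit,one))) = tup(tup(d,L,Q),q(4,B),B).
Decompose tup/3: V = tup(d,L,Q),  X1 = q(4,B),  q(leaf(Y),p(unit,one)) = B.
Bind V := tup(d,L,Q); no other remaining equation mentions V.
Bind X1 := q(4,B); no other remaining equation mentions X1.
Bind B := q(leaf(Y),p(unit,one)); no other remaining equation mentions B. Substituting into the earlier binding gives X1 := q(4,q(leaf(Y),p(unit,one))).
Decompose q/2: one = one,  unit = Q.
Delete trivial equation one = one.
Bind Q := unit; substituting into the remaining equation gives: tup(leaf(d),L,p(unit,unit)) = tup(Y,p(leaf(unit),q(d,unit)),T). Substituting into the earlier binding gives V := tup(d,L,unit).
Decompose tup/3: leaf(d) = Y,  L = p(leaf(unit),q(d,unit)),  p(unit,unit) = T.
Bind Y := leaf(d); no other remaining equation mentions Y. Substituting into the earlier bindings gives X1 := q(4,q(leaf(leaf(d)),p(unit,one))), B := q(leaf(leaf(d)),p(unit,one)).
Bind L := p(leaf(unit),q(d,unit)); no other remaining equation mentions L. Substituting into the earlier binding gives V := tup(d,p(leaf(unit),q(d,unit)),unit).
Bind T := p(unit,unit).
MGU = { V ↦ tup(d,p(leaf(unit),q(d,unit)),unit), X1 ↦ q(4,q(leaf(leaf(d)),p(unit,one))), B ↦ q(leaf(leaf(d)),p(unit,one)), Q ↦ unit, Y ↦ leaf(d), L ↦ p(leaf(unit),q(d,unit)), T ↦ p(unit,unit) }, so B ↦ q(leaf(leaf(d)),p(unit,one)).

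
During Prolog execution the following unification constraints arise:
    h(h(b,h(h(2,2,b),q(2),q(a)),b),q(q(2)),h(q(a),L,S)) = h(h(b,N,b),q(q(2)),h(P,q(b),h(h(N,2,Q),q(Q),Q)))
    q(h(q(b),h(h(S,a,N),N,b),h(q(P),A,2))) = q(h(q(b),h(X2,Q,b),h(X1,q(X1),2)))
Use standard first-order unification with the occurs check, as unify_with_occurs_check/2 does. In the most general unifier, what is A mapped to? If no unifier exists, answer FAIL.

Decompose h/3: h(b,h(h(2,2,b),q(2),q(a)),b) = h(b,N,b),  q(q(2)) = q(q(2)),  h(q(a),L,S) = h(P,q(b),h(h(N,2,Q),q(Q),Q)).
Decompose h/3: b = b,  h(h(2,2,b),q(2),q(a)) = N,  b = b.
Delete trivial equation b = b.
Bind N := h(h(2,2,b),q(2),q(a)); substituting into the 2 remaining equations that mention N gives: h(q(a),L,S) = h(P,q(b),h(h(h(h(2,2,b),q(2),q(a)),2,Q),q(Q),Q)),  q(h(q(b),h(h(S,a,h(h(2,2,b),q(2),q(a))),h(h(2,2,b),q(2),q(a)),b),h(q(P),A,2))) = q(h(q(b),h(X2,Q,b),h(X1,q(X1),2))).
Delete trivial equation b = b.
Delete trivial equation q(q(2)) = q(q(2)).
Decompose h/3: q(a) = P,  L = q(b),  S = h(h(h(h(2,2,b),q(2),q(a)),2,Q),q(Q),Q).
Bind P := q(a); substituting into the one remaining equation that mentions P gives: q(h(q(b),h(h(S,a,h(h(2,2,b),q(2),q(a))),h(h(2,2,b),q(2),q(a)),b),h(q(q(a)),A,2))) = q(h(q(b),h(X2,Q,b),h(X1,q(X1),2))).
Bind L := q(b); no other remaining equation mentions L.
Bind S := h(h(h(h(2,2,b),q(2),q(a)),2,Q),q(Q),Q); substituting into the remaining equation gives: q(h(q(b),h(h(h(h(h(h(2,2,b),q(2),q(a)),2,Q),q(Q),Q),a,h(h(2,2,b),q(2),q(a))),h(h(2,2,b),q(2),q(a)),b),h(q(q(a)),A,2))) = q(h(q(b),h(X2,Q,b),h(X1,q(X1),2))).
Decompose q/1: h(q(b),h(h(h(h(h(h(2,2,b),q(2),q(a)),2,Q),q(Q),Q),a,h(h(2,2,b),q(2),q(a))),h(h(2,2,b),q(2),q(a)),b),h(q(q(a)),A,2)) = h(q(b),h(X2,Q,b),h(X1,q(X1),2)).
Decompose h/3: q(b) = q(b),  h(h(h(h(h(h(2,2,b),q(2),q(a)),2,Q),q(Q),Q),a,h(h(2,2,b),q(2),q(a))),h(h(2,2,b),q(2),q(a)),b) = h(X2,Q,b),  h(q(q(a)),A,2) = h(X1,q(X1),2).
Delete trivial equation q(b) = q(b).
Decompose h/3: h(h(h(h(h(2,2,b),q(2),q(a)),2,Q),q(Q),Q),a,h(h(2,2,b),q(2),q(a))) = X2,  h(h(2,2,b),q(2),q(a)) = Q,  b = b.
Bind X2 := h(h(h(h(h(2,2,b),q(2),q(a)),2,Q),q(Q),Q),a,h(h(2,2,b),q(2),q(a))); no other remaining equation mentions X2.
Bind Q := h(h(2,2,b),q(2),q(a)); no other remaining equation mentions Q. Substituting into the earlier bindings gives S := h(h(h(h(2,2,b),q(2),q(a)),2,h(h(2,2,b),q(2),q(a))),q(h(h(2,2,b),q(2),q(a))),h(h(2,2,b),q(2),q(a))), X2 := h(h(h(h(h(2,2,b),q(2),q(a)),2,h(h(2,2,b),q(2),q(a))),q(h(h(2,2,b),q(2),q(a))),h(h(2,2,b),q(2),q(a))),a,h(h(2,2,b),q(2),q(a))).
Delete trivial equation b = b.
Decompose h/3: q(q(a)) = X1,  A = q(X1),  2 = 2.
Bind X1 := q(q(a)); substituting into the one remaining equation that mentions X1 gives: A = q(q(q(a))).
Bind A := q(q(q(a))); no other remaining equation mentions A.
Delete trivial equation 2 = 2.
MGU = { N -> h(h(2,2,b),q(2),q(a)), P -> q(a), L -> q(b), S -> h(h(h(h(2,2,b),q(2),q(a)),2,h(h(2,2,b),q(2),q(a))),q(h(h(2,2,b),q(2),q(a))),h(h(2,2,b),q(2),q(a))), X2 -> h(h(h(h(h(2,2,b),q(2),q(a)),2,h(h(2,2,b),q(2),q(a))),q(h(h(2,2,b),q(2),q(a))),h(h(2,2,b),q(2),q(a))),a,h(h(2,2,b),q(2),q(a))), Q -> h(h(2,2,b),q(2),q(a)), X1 -> q(q(a)), A -> q(q(q(a))) }, so A -> q(q(q(a))).

q(q(q(a)))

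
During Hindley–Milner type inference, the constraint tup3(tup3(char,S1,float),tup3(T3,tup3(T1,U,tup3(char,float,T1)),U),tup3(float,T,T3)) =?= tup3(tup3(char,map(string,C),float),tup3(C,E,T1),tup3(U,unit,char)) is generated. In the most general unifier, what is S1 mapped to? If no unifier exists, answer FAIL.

Decompose tup3/3: tup3(char,S1,float) =?= tup3(char,map(string,C),float),  tup3(T3,tup3(T1,U,tup3(char,float,T1)),U) =?= tup3(C,E,T1),  tup3(float,T,T3) =?= tup3(U,unit,char).
Decompose tup3/3: char =?= char,  S1 =?= map(string,C),  float =?= float.
Delete trivial equation char =?= char.
Bind S1 := map(string,C); no other remaining equation mentions S1.
Delete trivial equation float =?= float.
Decompose tup3/3: T3 =?= C,  tup3(T1,U,tup3(char,float,T1)) =?= E,  U =?= T1.
Bind T3 := C; substituting into the one remaining equation that mentions T3 gives: tup3(float,T,C) =?= tup3(U,unit,char).
Bind E := tup3(T1,U,tup3(char,float,T1)); no other remaining equation mentions E.
Bind U := T1; substituting into the remaining equation gives: tup3(float,T,C) =?= tup3(T1,unit,char). Substituting into the earlier binding gives E := tup3(T1,T1,tup3(char,float,T1)).
Decompose tup3/3: float =?= T1,  T =?= unit,  C =?= char.
Bind T1 := float; no other remaining equation mentions T1. Substituting into the earlier bindings gives E := tup3(float,float,tup3(char,float,float)), U := float.
Bind T := unit; no other remaining equation mentions T.
Bind C := char. Substituting into the earlier bindings gives S1 := map(string,char), T3 := char.
MGU = { S1 -> map(string,char), T3 -> char, E -> tup3(float,float,tup3(char,float,float)), U -> float, T1 -> float, T -> unit, C -> char }, so S1 -> map(string,char).

map(string,char)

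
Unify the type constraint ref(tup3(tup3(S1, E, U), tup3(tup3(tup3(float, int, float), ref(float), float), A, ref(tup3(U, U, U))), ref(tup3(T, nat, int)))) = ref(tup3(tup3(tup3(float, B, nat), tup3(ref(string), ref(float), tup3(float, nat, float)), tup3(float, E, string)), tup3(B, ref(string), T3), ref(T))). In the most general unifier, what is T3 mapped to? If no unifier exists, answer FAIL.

Decompose ref/1: tup3(tup3(S1, E, U), tup3(tup3(tup3(float, int, float), ref(float), float), A, ref(tup3(U, U, U))), ref(tup3(T, nat, int))) = tup3(tup3(tup3(float, B, nat), tup3(ref(string), ref(float), tup3(float, nat, float)), tup3(float, E, string)), tup3(B, ref(string), T3), ref(T)).
Decompose tup3/3: tup3(S1, E, U) = tup3(tup3(float, B, nat), tup3(ref(string), ref(float), tup3(float, nat, float)), tup3(float, E, string)),  tup3(tup3(tup3(float, int, float), ref(float), float), A, ref(tup3(U, U, U))) = tup3(B, ref(string), T3),  ref(tup3(T, nat, int)) = ref(T).
Decompose tup3/3: S1 = tup3(float, B, nat),  E = tup3(ref(string), ref(float), tup3(float, nat, float)),  U = tup3(float, E, string).
Bind S1 := tup3(float, B, nat); no other remaining equation mentions S1.
Bind E := tup3(ref(string), ref(float), tup3(float, nat, float)); substituting into the one remaining equation that mentions E gives: U = tup3(float, tup3(ref(string), ref(float), tup3(float, nat, float)), string).
Bind U := tup3(float, tup3(ref(string), ref(float), tup3(float, nat, float)), string); substituting into the one remaining equation that mentions U gives: tup3(tup3(tup3(float, int, float), ref(float), float), A, ref(tup3(tup3(float, tup3(ref(string), ref(float), tup3(float, nat, float)), string), tup3(float, tup3(ref(string), ref(float), tup3(float, nat, float)), string), tup3(float, tup3(ref(string), ref(float), tup3(float, nat, float)), string)))) = tup3(B, ref(string), T3).
Decompose tup3/3: tup3(tup3(float, int, float), ref(float), float) = B,  A = ref(string),  ref(tup3(tup3(float, tup3(ref(string), ref(float), tup3(float, nat, float)), string), tup3(float, tup3(ref(string), ref(float), tup3(float, nat, float)), string), tup3(float, tup3(ref(string), ref(float), tup3(float, nat, float)), string))) = T3.
Bind B := tup3(tup3(float, int, float), ref(float), float); no other remaining equation mentions B. Substituting into the earlier binding gives S1 := tup3(float, tup3(tup3(float, int, float), ref(float), float), nat).
Bind A := ref(string); no other remaining equation mentions A.
Bind T3 := ref(tup3(tup3(float, tup3(ref(string), ref(float), tup3(float, nat, float)), string), tup3(float, tup3(ref(string), ref(float), tup3(float, nat, float)), string), tup3(float, tup3(ref(string), ref(float), tup3(float, nat, float)), string))); no other remaining equation mentions T3.
Decompose ref/1: tup3(T, nat, int) = T.
Occurs check fails: T occurs in tup3(T, nat, int); the equation T = tup3(T, nat, int) has no finite solution.

FAIL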